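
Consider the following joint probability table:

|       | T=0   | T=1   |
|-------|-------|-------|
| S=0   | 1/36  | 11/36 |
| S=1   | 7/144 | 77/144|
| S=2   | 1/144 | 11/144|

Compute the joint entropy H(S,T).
H(S,T) = -Σ P(S,T) log₂ P(S,T), summed over the non-zero cells:
H(S,T) = -[(1/36)·log₂(1/36) + (11/36)·log₂(11/36) + (7/144)·log₂(7/144) + (77/144)·log₂(77/144) + (1/144)·log₂(1/144) + (11/144)·log₂(11/144)]
  = 0.1436 + 0.5227 + 0.2121 + 0.4829 + 0.0498 + 0.2834
  = 1.6945 bits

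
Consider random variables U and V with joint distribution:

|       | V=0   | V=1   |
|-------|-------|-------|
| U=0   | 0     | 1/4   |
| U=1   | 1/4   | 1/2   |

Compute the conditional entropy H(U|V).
Marginal P(V) (column sums):
  P(V=0) = 0 + 1/4 = 1/4
  P(V=1) = 1/4 + 1/2 = 3/4

H(U|V) = -Σ P(U,V)·log₂ P(U|V), where P(U|V) = P(U,V) / P(V)
  (cells with P(U,V) = 0 contribute 0)
  (U=0,V=1): P(U|V) = (1/4)/(3/4) = 1/3;  -(1/4)·log₂(1/3) = 0.3962
  (U=1,V=0): P(U|V) = (1/4)/(1/4) = 1;  -(1/4)·log₂(1) = 0.0000
  (U=1,V=1): P(U|V) = (1/2)/(3/4) = 2/3;  -(1/2)·log₂(2/3) = 0.2925
H(U|V) = 0.3962 + 0.0000 + 0.2925
  = 0.6887 bits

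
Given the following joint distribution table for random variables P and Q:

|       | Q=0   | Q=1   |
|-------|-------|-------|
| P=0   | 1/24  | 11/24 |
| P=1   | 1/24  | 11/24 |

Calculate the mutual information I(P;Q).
Marginal P(P) (row sums):
  P(P=0) = 1/24 + 11/24 = 1/2
  P(P=1) = 1/24 + 11/24 = 1/2
Marginal P(Q) (column sums):
  P(Q=0) = 1/24 + 1/24 = 1/12
  P(Q=1) = 11/24 + 11/24 = 11/12

H(P) = -[(1/2)·log₂(1/2) + (1/2)·log₂(1/2)]
  = 0.5000 + 0.5000
  = 1.0000 bits
H(Q) = -[(1/12)·log₂(1/12) + (11/12)·log₂(11/12)]
  = 0.2987 + 0.1151
  = 0.4138 bits
H(P,Q) = -[(1/24)·log₂(1/24) + (11/24)·log₂(11/24) + (1/24)·log₂(1/24) + (11/24)·log₂(11/24)]
  = 0.1910 + 0.5159 + 0.1910 + 0.5159
  = 1.4138 bits

I(P;Q) = H(P) + H(Q) - H(P,Q)
  = 1.0000 + 0.4138 - 1.4138
  = 0.0000 bits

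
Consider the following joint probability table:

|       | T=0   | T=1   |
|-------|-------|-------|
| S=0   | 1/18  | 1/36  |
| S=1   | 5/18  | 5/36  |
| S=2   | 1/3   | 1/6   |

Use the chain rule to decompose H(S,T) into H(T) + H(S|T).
By the chain rule: H(S,T) = H(T) + H(S|T)

Marginal P(T) (column sums):
  P(T=0) = 1/18 + 5/18 + 1/3 = 2/3
  P(T=1) = 1/36 + 5/36 + 1/6 = 1/3
H(T) = -[(2/3)·log₂(2/3) + (1/3)·log₂(1/3)]
  = 0.3900 + 0.5283
  = 0.9183 bits
H(S|T) = -Σ P(S,T)·log₂ P(S|T), where P(S|T) = P(S,T) / P(T)
  (S=0,T=0): P(S|T) = (1/18)/(2/3) = 1/12;  -(1/18)·log₂(1/12) = 0.1992
  (S=0,T=1): P(S|T) = (1/36)/(1/3) = 1/12;  -(1/36)·log₂(1/12) = 0.0996
  (S=1,T=0): P(S|T) = (5/18)/(2/3) = 5/12;  -(5/18)·log₂(5/12) = 0.3508
  (S=1,T=1): P(S|T) = (5/36)/(1/3) = 5/12;  -(5/36)·log₂(5/12) = 0.1754
  (S=2,T=0): P(S|T) = (1/3)/(2/3) = 1/2;  -(1/3)·log₂(1/2) = 0.3333
  (S=2,T=1): P(S|T) = (1/6)/(1/3) = 1/2;  -(1/6)·log₂(1/2) = 0.1667
H(S|T) = 0.1992 + 0.0996 + 0.3508 + 0.1754 + 0.3333 + 0.1667
  = 1.3250 bits

H(S,T) = H(T) + H(S|T) = 0.9183 + 1.3250 = 2.2433 bits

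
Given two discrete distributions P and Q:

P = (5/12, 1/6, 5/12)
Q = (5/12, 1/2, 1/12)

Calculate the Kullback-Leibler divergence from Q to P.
D(P||Q) = Σ P(i) log₂(P(i)/Q(i))
  i=0: (5/12) × log₂((5/12)/(5/12)) = (5/12) × log₂(1) = 0.0000
  i=1: (1/6) × log₂((1/6)/(1/2)) = (1/6) × log₂(1/3) = -0.2642
  i=2: (5/12) × log₂((5/12)/(1/12)) = (5/12) × log₂(5) = 0.9675
D(P||Q) = 0.0000 - 0.2642 + 0.9675
  = 0.7033 bits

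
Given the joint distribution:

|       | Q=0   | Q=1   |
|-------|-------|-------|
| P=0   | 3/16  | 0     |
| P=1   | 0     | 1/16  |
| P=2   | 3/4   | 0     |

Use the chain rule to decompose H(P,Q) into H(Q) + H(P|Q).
By the chain rule: H(P,Q) = H(Q) + H(P|Q)

Marginal P(Q) (column sums):
  P(Q=0) = 3/16 + 0 + 3/4 = 15/16
  P(Q=1) = 0 + 1/16 + 0 = 1/16
H(Q) = -[(15/16)·log₂(15/16) + (1/16)·log₂(1/16)]
  = 0.0873 + 0.2500
  = 0.3373 bits
H(P|Q) = -Σ P(P,Q)·log₂ P(P|Q), where P(P|Q) = P(P,Q) / P(Q)
  (cells with P(P,Q) = 0 contribute 0)
  (P=0,Q=0): P(P|Q) = (3/16)/(15/16) = 1/5;  -(3/16)·log₂(1/5) = 0.4354
  (P=1,Q=1): P(P|Q) = (1/16)/(1/16) = 1;  -(1/16)·log₂(1) = 0.0000
  (P=2,Q=0): P(P|Q) = (3/4)/(15/16) = 4/5;  -(3/4)·log₂(4/5) = 0.2414
H(P|Q) = 0.4354 + 0.0000 + 0.2414
  = 0.6768 bits

H(P,Q) = H(Q) + H(P|Q) = 0.3373 + 0.6768 = 1.0141 bits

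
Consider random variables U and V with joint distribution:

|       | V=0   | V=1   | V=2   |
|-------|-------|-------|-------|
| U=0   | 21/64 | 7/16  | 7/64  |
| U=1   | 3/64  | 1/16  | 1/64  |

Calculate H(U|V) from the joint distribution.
Marginal P(V) (column sums):
  P(V=0) = 21/64 + 3/64 = 3/8
  P(V=1) = 7/16 + 1/16 = 1/2
  P(V=2) = 7/64 + 1/64 = 1/8

H(U|V) = -Σ P(U,V)·log₂ P(U|V), where P(U|V) = P(U,V) / P(V)
  (U=0,V=0): P(U|V) = (21/64)/(3/8) = 7/8;  -(21/64)·log₂(7/8) = 0.0632
  (U=0,V=1): P(U|V) = (7/16)/(1/2) = 7/8;  -(7/16)·log₂(7/8) = 0.0843
  (U=0,V=2): P(U|V) = (7/64)/(1/8) = 7/8;  -(7/64)·log₂(7/8) = 0.0211
  (U=1,V=0): P(U|V) = (3/64)/(3/8) = 1/8;  -(3/64)·log₂(1/8) = 0.1406
  (U=1,V=1): P(U|V) = (1/16)/(1/2) = 1/8;  -(1/16)·log₂(1/8) = 0.1875
  (U=1,V=2): P(U|V) = (1/64)/(1/8) = 1/8;  -(1/64)·log₂(1/8) = 0.0469
H(U|V) = 0.0632 + 0.0843 + 0.0211 + 0.1406 + 0.1875 + 0.0469
  = 0.5436 bits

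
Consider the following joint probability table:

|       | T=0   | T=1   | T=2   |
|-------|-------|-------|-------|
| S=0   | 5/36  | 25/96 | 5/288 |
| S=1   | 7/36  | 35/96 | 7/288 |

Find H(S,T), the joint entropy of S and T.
H(S,T) = -Σ P(S,T) log₂ P(S,T), summed over the non-zero cells:
H(S,T) = -[(5/36)·log₂(5/36) + (25/96)·log₂(25/96) + (5/288)·log₂(5/288) + (7/36)·log₂(7/36) + (35/96)·log₂(35/96) + (7/288)·log₂(7/288)]
  = 0.3956 + 0.5055 + 0.1015 + 0.4594 + 0.5307 + 0.1303
  = 2.1230 bits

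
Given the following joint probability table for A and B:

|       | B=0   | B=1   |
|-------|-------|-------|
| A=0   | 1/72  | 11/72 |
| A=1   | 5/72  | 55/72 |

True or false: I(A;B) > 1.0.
Marginal P(A) (row sums):
  P(A=0) = 1/72 + 11/72 = 1/6
  P(A=1) = 5/72 + 55/72 = 5/6
Marginal P(B) (column sums):
  P(B=0) = 1/72 + 5/72 = 1/12
  P(B=1) = 11/72 + 55/72 = 11/12

H(A) = -[(1/6)·log₂(1/6) + (5/6)·log₂(5/6)]
  = 0.4308 + 0.2192
  = 0.6500 bits
H(B) = -[(1/12)·log₂(1/12) + (11/12)·log₂(11/12)]
  = 0.2987 + 0.1151
  = 0.4138 bits
H(A,B) = -[(1/72)·log₂(1/72) + (11/72)·log₂(11/72) + (5/72)·log₂(5/72) + (55/72)·log₂(55/72)]
  = 0.0857 + 0.4141 + 0.2672 + 0.2968
  = 1.0638 bits

I(A;B) = H(A) + H(B) - H(A,B)
  = 0.6500 + 0.4138 - 1.0638
  = 0.0000 bits

False. I(A;B) = 0.0000 bits, which is ≤ 1.0 bits.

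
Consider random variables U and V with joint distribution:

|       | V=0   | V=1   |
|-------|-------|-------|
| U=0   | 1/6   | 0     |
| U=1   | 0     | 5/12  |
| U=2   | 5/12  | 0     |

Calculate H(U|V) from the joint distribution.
Marginal P(V) (column sums):
  P(V=0) = 1/6 + 0 + 5/12 = 7/12
  P(V=1) = 0 + 5/12 + 0 = 5/12

H(U|V) = -Σ P(U,V)·log₂ P(U|V), where P(U|V) = P(U,V) / P(V)
  (cells with P(U,V) = 0 contribute 0)
  (U=0,V=0): P(U|V) = (1/6)/(7/12) = 2/7;  -(1/6)·log₂(2/7) = 0.3012
  (U=1,V=1): P(U|V) = (5/12)/(5/12) = 1;  -(5/12)·log₂(1) = 0.0000
  (U=2,V=0): P(U|V) = (5/12)/(7/12) = 5/7;  -(5/12)·log₂(5/7) = 0.2023
H(U|V) = 0.3012 + 0.0000 + 0.2023
  = 0.5035 bits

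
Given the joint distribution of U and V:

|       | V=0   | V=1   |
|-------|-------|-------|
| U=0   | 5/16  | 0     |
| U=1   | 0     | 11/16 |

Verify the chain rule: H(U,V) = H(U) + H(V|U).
Left side:
H(U,V) = -[(5/16)·log₂(5/16) + (11/16)·log₂(11/16)]
  = 0.5244 + 0.3716
  = 0.8960 bits

Right side:
Marginal P(U) (row sums):
  P(U=0) = 5/16 + 0 = 5/16
  P(U=1) = 0 + 11/16 = 11/16
H(U) = -[(5/16)·log₂(5/16) + (11/16)·log₂(11/16)]
  = 0.5244 + 0.3716
  = 0.8960 bits
H(V|U) = -Σ P(U,V)·log₂ P(V|U), where P(V|U) = P(U,V) / P(U)
  (cells with P(U,V) = 0 contribute 0)
  (U=0,V=0): P(V|U) = (5/16)/(5/16) = 1;  -(5/16)·log₂(1) = 0.0000
  (U=1,V=1): P(V|U) = (11/16)/(11/16) = 1;  -(11/16)·log₂(1) = 0.0000
H(V|U) = 0.0000 + 0.0000
  = 0.0000 bits
H(U) + H(V|U) = 0.8960 + 0.0000 = 0.8960 bits

Both sides equal 0.8960 bits, so the chain rule holds ✓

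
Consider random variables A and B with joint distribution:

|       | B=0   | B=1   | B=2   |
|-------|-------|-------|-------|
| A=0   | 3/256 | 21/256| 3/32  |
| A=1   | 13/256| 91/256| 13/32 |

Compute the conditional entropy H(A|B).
Marginal P(B) (column sums):
  P(B=0) = 3/256 + 13/256 = 1/16
  P(B=1) = 21/256 + 91/256 = 7/16
  P(B=2) = 3/32 + 13/32 = 1/2

H(A|B) = -Σ P(A,B)·log₂ P(A|B), where P(A|B) = P(A,B) / P(B)
  (A=0,B=0): P(A|B) = (3/256)/(1/16) = 3/16;  -(3/256)·log₂(3/16) = 0.0283
  (A=0,B=1): P(A|B) = (21/256)/(7/16) = 3/16;  -(21/256)·log₂(3/16) = 0.1981
  (A=0,B=2): P(A|B) = (3/32)/(1/2) = 3/16;  -(3/32)·log₂(3/16) = 0.2264
  (A=1,B=0): P(A|B) = (13/256)/(1/16) = 13/16;  -(13/256)·log₂(13/16) = 0.0152
  (A=1,B=1): P(A|B) = (91/256)/(7/16) = 13/16;  -(91/256)·log₂(13/16) = 0.1065
  (A=1,B=2): P(A|B) = (13/32)/(1/2) = 13/16;  -(13/32)·log₂(13/16) = 0.1217
H(A|B) = 0.0283 + 0.1981 + 0.2264 + 0.0152 + 0.1065 + 0.1217
  = 0.6962 bits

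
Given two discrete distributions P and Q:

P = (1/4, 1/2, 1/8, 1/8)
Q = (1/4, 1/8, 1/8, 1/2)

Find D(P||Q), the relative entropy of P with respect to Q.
D(P||Q) = Σ P(i) log₂(P(i)/Q(i))
  i=0: (1/4) × log₂((1/4)/(1/4)) = (1/4) × log₂(1) = 0.0000
  i=1: (1/2) × log₂((1/2)/(1/8)) = (1/2) × log₂(4) = 1.0000
  i=2: (1/8) × log₂((1/8)/(1/8)) = (1/8) × log₂(1) = 0.0000
  i=3: (1/8) × log₂((1/8)/(1/2)) = (1/8) × log₂(1/4) = -0.2500
D(P||Q) = 0.0000 + 1.0000 + 0.0000 - 0.2500
  = 0.7500 bits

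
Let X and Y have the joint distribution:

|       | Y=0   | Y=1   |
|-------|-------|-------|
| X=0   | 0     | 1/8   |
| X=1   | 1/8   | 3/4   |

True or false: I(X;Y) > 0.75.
Marginal P(X) (row sums):
  P(X=0) = 0 + 1/8 = 1/8
  P(X=1) = 1/8 + 3/4 = 7/8
Marginal P(Y) (column sums):
  P(Y=0) = 0 + 1/8 = 1/8
  P(Y=1) = 1/8 + 3/4 = 7/8

H(X) = -[(1/8)·log₂(1/8) + (7/8)·log₂(7/8)]
  = 0.3750 + 0.1686
  = 0.5436 bits
H(Y) = -[(1/8)·log₂(1/8) + (7/8)·log₂(7/8)]
  = 0.3750 + 0.1686
  = 0.5436 bits
H(X,Y) = -[(1/8)·log₂(1/8) + (1/8)·log₂(1/8) + (3/4)·log₂(3/4)]
  = 0.3750 + 0.3750 + 0.3113
  = 1.0613 bits

I(X;Y) = H(X) + H(Y) - H(X,Y)
  = 0.5436 + 0.5436 - 1.0613
  = 0.0259 bits

False. I(X;Y) = 0.0259 bits, which is ≤ 0.75 bits.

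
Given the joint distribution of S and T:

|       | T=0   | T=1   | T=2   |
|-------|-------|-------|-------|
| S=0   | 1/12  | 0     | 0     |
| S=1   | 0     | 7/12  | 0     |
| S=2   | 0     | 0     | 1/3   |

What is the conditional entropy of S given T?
Marginal P(T) (column sums):
  P(T=0) = 1/12 + 0 + 0 = 1/12
  P(T=1) = 0 + 7/12 + 0 = 7/12
  P(T=2) = 0 + 0 + 1/3 = 1/3

H(S|T) = -Σ P(S,T)·log₂ P(S|T), where P(S|T) = P(S,T) / P(T)
  (cells with P(S,T) = 0 contribute 0)
  (S=0,T=0): P(S|T) = (1/12)/(1/12) = 1;  -(1/12)·log₂(1) = 0.0000
  (S=1,T=1): P(S|T) = (7/12)/(7/12) = 1;  -(7/12)·log₂(1) = 0.0000
  (S=2,T=2): P(S|T) = (1/3)/(1/3) = 1;  -(1/3)·log₂(1) = 0.0000
H(S|T) = 0.0000 + 0.0000 + 0.0000
  = 0.0000 bits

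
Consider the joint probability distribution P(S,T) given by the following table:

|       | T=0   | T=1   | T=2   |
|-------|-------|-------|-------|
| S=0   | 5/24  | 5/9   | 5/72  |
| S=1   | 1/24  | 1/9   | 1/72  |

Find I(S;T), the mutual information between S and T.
Marginal P(S) (row sums):
  P(S=0) = 5/24 + 5/9 + 5/72 = 5/6
  P(S=1) = 1/24 + 1/9 + 1/72 = 1/6
Marginal P(T) (column sums):
  P(T=0) = 5/24 + 1/24 = 1/4
  P(T=1) = 5/9 + 1/9 = 2/3
  P(T=2) = 5/72 + 1/72 = 1/12

H(S) = -[(5/6)·log₂(5/6) + (1/6)·log₂(1/6)]
  = 0.2192 + 0.4308
  = 0.6500 bits
H(T) = -[(1/4)·log₂(1/4) + (2/3)·log₂(2/3) + (1/12)·log₂(1/12)]
  = 0.5000 + 0.3900 + 0.2987
  = 1.1887 bits
H(S,T) = -[(5/24)·log₂(5/24) + (5/9)·log₂(5/9) + (5/72)·log₂(5/72) + (1/24)·log₂(1/24) + (1/9)·log₂(1/9) + (1/72)·log₂(1/72)]
  = 0.4715 + 0.4711 + 0.2672 + 0.1910 + 0.3522 + 0.0857
  = 1.8387 bits

I(S;T) = H(S) + H(T) - H(S,T)
  = 0.6500 + 1.1887 - 1.8387
  = 0.0000 bits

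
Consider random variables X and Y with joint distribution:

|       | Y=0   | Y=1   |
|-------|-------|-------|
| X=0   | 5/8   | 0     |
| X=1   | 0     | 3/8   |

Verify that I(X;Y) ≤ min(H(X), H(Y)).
Marginal P(X) (row sums):
  P(X=0) = 5/8 + 0 = 5/8
  P(X=1) = 0 + 3/8 = 3/8
Marginal P(Y) (column sums):
  P(Y=0) = 5/8 + 0 = 5/8
  P(Y=1) = 0 + 3/8 = 3/8

H(X) = -[(5/8)·log₂(5/8) + (3/8)·log₂(3/8)]
  = 0.4238 + 0.5306
  = 0.9544 bits
H(Y) = -[(5/8)·log₂(5/8) + (3/8)·log₂(3/8)]
  = 0.4238 + 0.5306
  = 0.9544 bits
H(X,Y) = -[(5/8)·log₂(5/8) + (3/8)·log₂(3/8)]
  = 0.4238 + 0.5306
  = 0.9544 bits

I(X;Y) = H(X) + H(Y) - H(X,Y)
  = 0.9544 + 0.9544 - 0.9544
  = 0.9544 bits

min(H(X), H(Y)) = min(0.9544, 0.9544) = 0.9544 bits
Since 0.9544 ≤ 0.9544, the bound is satisfied ✓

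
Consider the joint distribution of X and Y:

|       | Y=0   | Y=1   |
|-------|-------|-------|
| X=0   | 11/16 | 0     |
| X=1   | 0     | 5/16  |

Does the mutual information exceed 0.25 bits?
Marginal P(X) (row sums):
  P(X=0) = 11/16 + 0 = 11/16
  P(X=1) = 0 + 5/16 = 5/16
Marginal P(Y) (column sums):
  P(Y=0) = 11/16 + 0 = 11/16
  P(Y=1) = 0 + 5/16 = 5/16

H(X) = -[(11/16)·log₂(11/16) + (5/16)·log₂(5/16)]
  = 0.3716 + 0.5244
  = 0.8960 bits
H(Y) = -[(11/16)·log₂(11/16) + (5/16)·log₂(5/16)]
  = 0.3716 + 0.5244
  = 0.8960 bits
H(X,Y) = -[(11/16)·log₂(11/16) + (5/16)·log₂(5/16)]
  = 0.3716 + 0.5244
  = 0.8960 bits

I(X;Y) = H(X) + H(Y) - H(X,Y)
  = 0.8960 + 0.8960 - 0.8960
  = 0.8960 bits

Yes. I(X;Y) = 0.8960 bits, which is > 0.25 bits.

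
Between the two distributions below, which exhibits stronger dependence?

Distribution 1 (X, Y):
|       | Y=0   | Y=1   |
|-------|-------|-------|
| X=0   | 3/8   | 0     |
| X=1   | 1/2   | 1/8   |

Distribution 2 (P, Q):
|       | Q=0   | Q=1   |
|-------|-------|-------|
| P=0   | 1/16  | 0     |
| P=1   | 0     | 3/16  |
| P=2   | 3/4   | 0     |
Distribution 1 (X, Y):
Marginal P(X) (row sums):
  P(X=0) = 3/8 + 0 = 3/8
  P(X=1) = 1/2 + 1/8 = 5/8
Marginal P(Y) (column sums):
  P(Y=0) = 3/8 + 1/2 = 7/8
  P(Y=1) = 0 + 1/8 = 1/8

H(X) = -[(3/8)·log₂(3/8) + (5/8)·log₂(5/8)]
  = 0.5306 + 0.4238
  = 0.9544 bits
H(Y) = -[(7/8)·log₂(7/8) + (1/8)·log₂(1/8)]
  = 0.1686 + 0.3750
  = 0.5436 bits
H(X,Y) = -[(3/8)·log₂(3/8) + (1/2)·log₂(1/2) + (1/8)·log₂(1/8)]
  = 0.5306 + 0.5000 + 0.3750
  = 1.4056 bits

I(X;Y) = H(X) + H(Y) - H(X,Y)
  = 0.9544 + 0.5436 - 1.4056
  = 0.0924 bits

Distribution 2 (P, Q):
Marginal P(P) (row sums):
  P(P=0) = 1/16 + 0 = 1/16
  P(P=1) = 0 + 3/16 = 3/16
  P(P=2) = 3/4 + 0 = 3/4
Marginal P(Q) (column sums):
  P(Q=0) = 1/16 + 0 + 3/4 = 13/16
  P(Q=1) = 0 + 3/16 + 0 = 3/16

H(P) = -[(1/16)·log₂(1/16) + (3/16)·log₂(3/16) + (3/4)·log₂(3/4)]
  = 0.2500 + 0.4528 + 0.3113
  = 1.0141 bits
H(Q) = -[(13/16)·log₂(13/16) + (3/16)·log₂(3/16)]
  = 0.2434 + 0.4528
  = 0.6962 bits
H(P,Q) = -[(1/16)·log₂(1/16) + (3/16)·log₂(3/16) + (3/4)·log₂(3/4)]
  = 0.2500 + 0.4528 + 0.3113
  = 1.0141 bits

I(P;Q) = H(P) + H(Q) - H(P,Q)
  = 1.0141 + 0.6962 - 1.0141
  = 0.6962 bits

I(P;Q) = 0.6962 bits > I(X;Y) = 0.0924 bits, so (P, Q) has the higher mutual information (stronger dependence).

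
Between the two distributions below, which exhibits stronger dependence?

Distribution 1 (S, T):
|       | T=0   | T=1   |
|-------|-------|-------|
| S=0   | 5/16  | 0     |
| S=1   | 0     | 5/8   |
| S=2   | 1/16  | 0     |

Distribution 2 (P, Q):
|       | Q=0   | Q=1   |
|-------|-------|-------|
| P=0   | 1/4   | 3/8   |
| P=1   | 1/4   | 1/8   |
Distribution 1 (S, T):
Marginal P(S) (row sums):
  P(S=0) = 5/16 + 0 = 5/16
  P(S=1) = 0 + 5/8 = 5/8
  P(S=2) = 1/16 + 0 = 1/16
Marginal P(T) (column sums):
  P(T=0) = 5/16 + 0 + 1/16 = 3/8
  P(T=1) = 0 + 5/8 + 0 = 5/8

H(S) = -[(5/16)·log₂(5/16) + (5/8)·log₂(5/8) + (1/16)·log₂(1/16)]
  = 0.5244 + 0.4238 + 0.2500
  = 1.1982 bits
H(T) = -[(3/8)·log₂(3/8) + (5/8)·log₂(5/8)]
  = 0.5306 + 0.4238
  = 0.9544 bits
H(S,T) = -[(5/16)·log₂(5/16) + (5/8)·log₂(5/8) + (1/16)·log₂(1/16)]
  = 0.5244 + 0.4238 + 0.2500
  = 1.1982 bits

I(S;T) = H(S) + H(T) - H(S,T)
  = 1.1982 + 0.9544 - 1.1982
  = 0.9544 bits

Distribution 2 (P, Q):
Marginal P(P) (row sums):
  P(P=0) = 1/4 + 3/8 = 5/8
  P(P=1) = 1/4 + 1/8 = 3/8
Marginal P(Q) (column sums):
  P(Q=0) = 1/4 + 1/4 = 1/2
  P(Q=1) = 3/8 + 1/8 = 1/2

H(P) = -[(5/8)·log₂(5/8) + (3/8)·log₂(3/8)]
  = 0.4238 + 0.5306
  = 0.9544 bits
H(Q) = -[(1/2)·log₂(1/2) + (1/2)·log₂(1/2)]
  = 0.5000 + 0.5000
  = 1.0000 bits
H(P,Q) = -[(1/4)·log₂(1/4) + (3/8)·log₂(3/8) + (1/4)·log₂(1/4) + (1/8)·log₂(1/8)]
  = 0.5000 + 0.5306 + 0.5000 + 0.3750
  = 1.9056 bits

I(P;Q) = H(P) + H(Q) - H(P,Q)
  = 0.9544 + 1.0000 - 1.9056
  = 0.0488 bits

I(S;T) = 0.9544 bits > I(P;Q) = 0.0488 bits, so (S, T) has the higher mutual information (stronger dependence).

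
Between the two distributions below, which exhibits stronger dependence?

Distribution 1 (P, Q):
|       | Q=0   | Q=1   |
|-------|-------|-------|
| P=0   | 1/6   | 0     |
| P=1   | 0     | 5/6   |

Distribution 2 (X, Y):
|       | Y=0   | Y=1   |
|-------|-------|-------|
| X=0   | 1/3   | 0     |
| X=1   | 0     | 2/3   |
Distribution 1 (P, Q):
Marginal P(P) (row sums):
  P(P=0) = 1/6 + 0 = 1/6
  P(P=1) = 0 + 5/6 = 5/6
Marginal P(Q) (column sums):
  P(Q=0) = 1/6 + 0 = 1/6
  P(Q=1) = 0 + 5/6 = 5/6

H(P) = -[(1/6)·log₂(1/6) + (5/6)·log₂(5/6)]
  = 0.4308 + 0.2192
  = 0.6500 bits
H(Q) = -[(1/6)·log₂(1/6) + (5/6)·log₂(5/6)]
  = 0.4308 + 0.2192
  = 0.6500 bits
H(P,Q) = -[(1/6)·log₂(1/6) + (5/6)·log₂(5/6)]
  = 0.4308 + 0.2192
  = 0.6500 bits

I(P;Q) = H(P) + H(Q) - H(P,Q)
  = 0.6500 + 0.6500 - 0.6500
  = 0.6500 bits

Distribution 2 (X, Y):
Marginal P(X) (row sums):
  P(X=0) = 1/3 + 0 = 1/3
  P(X=1) = 0 + 2/3 = 2/3
Marginal P(Y) (column sums):
  P(Y=0) = 1/3 + 0 = 1/3
  P(Y=1) = 0 + 2/3 = 2/3

H(X) = -[(1/3)·log₂(1/3) + (2/3)·log₂(2/3)]
  = 0.5283 + 0.3900
  = 0.9183 bits
H(Y) = -[(1/3)·log₂(1/3) + (2/3)·log₂(2/3)]
  = 0.5283 + 0.3900
  = 0.9183 bits
H(X,Y) = -[(1/3)·log₂(1/3) + (2/3)·log₂(2/3)]
  = 0.5283 + 0.3900
  = 0.9183 bits

I(X;Y) = H(X) + H(Y) - H(X,Y)
  = 0.9183 + 0.9183 - 0.9183
  = 0.9183 bits

I(X;Y) = 0.9183 bits > I(P;Q) = 0.6500 bits, so (X, Y) has the higher mutual information (stronger dependence).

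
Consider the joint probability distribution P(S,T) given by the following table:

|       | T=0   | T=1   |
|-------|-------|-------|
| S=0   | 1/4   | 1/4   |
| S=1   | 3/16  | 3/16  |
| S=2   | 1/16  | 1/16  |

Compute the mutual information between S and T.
Marginal P(S) (row sums):
  P(S=0) = 1/4 + 1/4 = 1/2
  P(S=1) = 3/16 + 3/16 = 3/8
  P(S=2) = 1/16 + 1/16 = 1/8
Marginal P(T) (column sums):
  P(T=0) = 1/4 + 3/16 + 1/16 = 1/2
  P(T=1) = 1/4 + 3/16 + 1/16 = 1/2

H(S) = -[(1/2)·log₂(1/2) + (3/8)·log₂(3/8) + (1/8)·log₂(1/8)]
  = 0.5000 + 0.5306 + 0.3750
  = 1.4056 bits
H(T) = -[(1/2)·log₂(1/2) + (1/2)·log₂(1/2)]
  = 0.5000 + 0.5000
  = 1.0000 bits
H(S,T) = -[(1/4)·log₂(1/4) + (1/4)·log₂(1/4) + (3/16)·log₂(3/16) + (3/16)·log₂(3/16) + (1/16)·log₂(1/16) + (1/16)·log₂(1/16)]
  = 0.5000 + 0.5000 + 0.4528 + 0.4528 + 0.2500 + 0.2500
  = 2.4056 bits

I(S;T) = H(S) + H(T) - H(S,T)
  = 1.4056 + 1.0000 - 2.4056
  = 0.0000 bits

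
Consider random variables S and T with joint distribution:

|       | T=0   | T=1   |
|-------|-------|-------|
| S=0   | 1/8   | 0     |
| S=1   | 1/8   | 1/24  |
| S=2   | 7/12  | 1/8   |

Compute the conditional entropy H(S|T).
Marginal P(T) (column sums):
  P(T=0) = 1/8 + 1/8 + 7/12 = 5/6
  P(T=1) = 0 + 1/24 + 1/8 = 1/6

H(S|T) = -Σ P(S,T)·log₂ P(S|T), where P(S|T) = P(S,T) / P(T)
  (cells with P(S,T) = 0 contribute 0)
  (S=0,T=0): P(S|T) = (1/8)/(5/6) = 3/20;  -(1/8)·log₂(3/20) = 0.3421
  (S=1,T=0): P(S|T) = (1/8)/(5/6) = 3/20;  -(1/8)·log₂(3/20) = 0.3421
  (S=1,T=1): P(S|T) = (1/24)/(1/6) = 1/4;  -(1/24)·log₂(1/4) = 0.0833
  (S=2,T=0): P(S|T) = (7/12)/(5/6) = 7/10;  -(7/12)·log₂(7/10) = 0.3002
  (S=2,T=1): P(S|T) = (1/8)/(1/6) = 3/4;  -(1/8)·log₂(3/4) = 0.0519
H(S|T) = 0.3421 + 0.3421 + 0.0833 + 0.3002 + 0.0519
  = 1.1196 bits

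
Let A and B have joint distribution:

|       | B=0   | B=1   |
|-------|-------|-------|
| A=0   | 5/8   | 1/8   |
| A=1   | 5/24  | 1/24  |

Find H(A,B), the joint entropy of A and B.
H(A,B) = -Σ P(A,B) log₂ P(A,B), summed over the non-zero cells:
H(A,B) = -[(5/8)·log₂(5/8) + (1/8)·log₂(1/8) + (5/24)·log₂(5/24) + (1/24)·log₂(1/24)]
  = 0.4238 + 0.3750 + 0.4715 + 0.1910
  = 1.4613 bits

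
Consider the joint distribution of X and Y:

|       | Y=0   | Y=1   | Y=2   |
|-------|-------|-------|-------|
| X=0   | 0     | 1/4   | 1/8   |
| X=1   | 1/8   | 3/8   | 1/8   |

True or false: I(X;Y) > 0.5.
Marginal P(X) (row sums):
  P(X=0) = 0 + 1/4 + 1/8 = 3/8
  P(X=1) = 1/8 + 3/8 + 1/8 = 5/8
Marginal P(Y) (column sums):
  P(Y=0) = 0 + 1/8 = 1/8
  P(Y=1) = 1/4 + 3/8 = 5/8
  P(Y=2) = 1/8 + 1/8 = 1/4

H(X) = -[(3/8)·log₂(3/8) + (5/8)·log₂(5/8)]
  = 0.5306 + 0.4238
  = 0.9544 bits
H(Y) = -[(1/8)·log₂(1/8) + (5/8)·log₂(5/8) + (1/4)·log₂(1/4)]
  = 0.3750 + 0.4238 + 0.5000
  = 1.2988 bits
H(X,Y) = -[(1/4)·log₂(1/4) + (1/8)·log₂(1/8) + (1/8)·log₂(1/8) + (3/8)·log₂(3/8) + (1/8)·log₂(1/8)]
  = 0.5000 + 0.3750 + 0.3750 + 0.5306 + 0.3750
  = 2.1556 bits

I(X;Y) = H(X) + H(Y) - H(X,Y)
  = 0.9544 + 1.2988 - 2.1556
  = 0.0976 bits

False. I(X;Y) = 0.0976 bits, which is ≤ 0.5 bits.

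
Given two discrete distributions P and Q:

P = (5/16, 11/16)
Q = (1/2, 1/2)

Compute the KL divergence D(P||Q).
D(P||Q) = Σ P(i) log₂(P(i)/Q(i))
  i=0: (5/16) × log₂((5/16)/(1/2)) = (5/16) × log₂(5/8) = -0.2119
  i=1: (11/16) × log₂((11/16)/(1/2)) = (11/16) × log₂(11/8) = 0.3159
D(P||Q) = -0.2119 + 0.3159
  = 0.1040 bits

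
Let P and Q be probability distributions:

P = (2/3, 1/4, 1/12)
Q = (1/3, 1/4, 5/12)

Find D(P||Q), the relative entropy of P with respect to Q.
D(P||Q) = Σ P(i) log₂(P(i)/Q(i))
  i=0: (2/3) × log₂((2/3)/(1/3)) = (2/3) × log₂(2) = 0.6667
  i=1: (1/4) × log₂((1/4)/(1/4)) = (1/4) × log₂(1) = 0.0000
  i=2: (1/12) × log₂((1/12)/(5/12)) = (1/12) × log₂(1/5) = -0.1935
D(P||Q) = 0.6667 + 0.0000 - 0.1935
  = 0.4732 bits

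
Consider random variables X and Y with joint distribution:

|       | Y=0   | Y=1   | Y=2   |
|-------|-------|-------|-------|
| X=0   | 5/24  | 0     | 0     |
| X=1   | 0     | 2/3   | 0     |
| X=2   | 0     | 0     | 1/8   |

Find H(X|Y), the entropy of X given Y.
Marginal P(Y) (column sums):
  P(Y=0) = 5/24 + 0 + 0 = 5/24
  P(Y=1) = 0 + 2/3 + 0 = 2/3
  P(Y=2) = 0 + 0 + 1/8 = 1/8

H(X|Y) = -Σ P(X,Y)·log₂ P(X|Y), where P(X|Y) = P(X,Y) / P(Y)
  (cells with P(X,Y) = 0 contribute 0)
  (X=0,Y=0): P(X|Y) = (5/24)/(5/24) = 1;  -(5/24)·log₂(1) = 0.0000
  (X=1,Y=1): P(X|Y) = (2/3)/(2/3) = 1;  -(2/3)·log₂(1) = 0.0000
  (X=2,Y=2): P(X|Y) = (1/8)/(1/8) = 1;  -(1/8)·log₂(1) = 0.0000
H(X|Y) = 0.0000 + 0.0000 + 0.0000
  = 0.0000 bits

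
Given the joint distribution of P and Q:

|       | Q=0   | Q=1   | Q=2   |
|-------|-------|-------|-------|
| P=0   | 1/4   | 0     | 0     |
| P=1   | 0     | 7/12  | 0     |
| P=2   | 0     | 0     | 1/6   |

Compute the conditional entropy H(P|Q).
Marginal P(Q) (column sums):
  P(Q=0) = 1/4 + 0 + 0 = 1/4
  P(Q=1) = 0 + 7/12 + 0 = 7/12
  P(Q=2) = 0 + 0 + 1/6 = 1/6

H(P|Q) = -Σ P(P,Q)·log₂ P(P|Q), where P(P|Q) = P(P,Q) / P(Q)
  (cells with P(P,Q) = 0 contribute 0)
  (P=0,Q=0): P(P|Q) = (1/4)/(1/4) = 1;  -(1/4)·log₂(1) = 0.0000
  (P=1,Q=1): P(P|Q) = (7/12)/(7/12) = 1;  -(7/12)·log₂(1) = 0.0000
  (P=2,Q=2): P(P|Q) = (1/6)/(1/6) = 1;  -(1/6)·log₂(1) = 0.0000
H(P|Q) = 0.0000 + 0.0000 + 0.0000
  = 0.0000 bits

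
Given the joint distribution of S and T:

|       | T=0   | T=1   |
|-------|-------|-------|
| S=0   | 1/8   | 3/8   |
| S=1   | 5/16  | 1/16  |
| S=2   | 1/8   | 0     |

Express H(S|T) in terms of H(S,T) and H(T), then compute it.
H(S|T) = H(S,T) - H(T)

Marginal P(T) (column sums):
  P(T=0) = 1/8 + 5/16 + 1/8 = 9/16
  P(T=1) = 3/8 + 1/16 + 0 = 7/16

H(S,T) = -[(1/8)·log₂(1/8) + (3/8)·log₂(3/8) + (5/16)·log₂(5/16) + (1/16)·log₂(1/16) + (1/8)·log₂(1/8)]
  = 0.3750 + 0.5306 + 0.5244 + 0.2500 + 0.3750
  = 2.0550 bits
H(T) = -[(9/16)·log₂(9/16) + (7/16)·log₂(7/16)]
  = 0.4669 + 0.5218
  = 0.9887 bits

H(S|T) = 2.0550 - 0.9887 = 1.0663 bits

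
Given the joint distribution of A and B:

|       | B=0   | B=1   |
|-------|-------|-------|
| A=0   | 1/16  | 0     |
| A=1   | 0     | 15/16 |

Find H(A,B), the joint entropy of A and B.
H(A,B) = -Σ P(A,B) log₂ P(A,B), summed over the non-zero cells:
H(A,B) = -[(1/16)·log₂(1/16) + (15/16)·log₂(15/16)]
  = 0.2500 + 0.0873
  = 0.3373 bits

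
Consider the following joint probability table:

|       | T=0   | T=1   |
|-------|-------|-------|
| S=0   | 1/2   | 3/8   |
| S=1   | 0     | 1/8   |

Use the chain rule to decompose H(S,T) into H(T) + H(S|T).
By the chain rule: H(S,T) = H(T) + H(S|T)

Marginal P(T) (column sums):
  P(T=0) = 1/2 + 0 = 1/2
  P(T=1) = 3/8 + 1/8 = 1/2
H(T) = -[(1/2)·log₂(1/2) + (1/2)·log₂(1/2)]
  = 0.5000 + 0.5000
  = 1.0000 bits
H(S|T) = -Σ P(S,T)·log₂ P(S|T), where P(S|T) = P(S,T) / P(T)
  (cells with P(S,T) = 0 contribute 0)
  (S=0,T=0): P(S|T) = (1/2)/(1/2) = 1;  -(1/2)·log₂(1) = 0.0000
  (S=0,T=1): P(S|T) = (3/8)/(1/2) = 3/4;  -(3/8)·log₂(3/4) = 0.1556
  (S=1,T=1): P(S|T) = (1/8)/(1/2) = 1/4;  -(1/8)·log₂(1/4) = 0.2500
H(S|T) = 0.0000 + 0.1556 + 0.2500
  = 0.4056 bits

H(S,T) = H(T) + H(S|T) = 1.0000 + 0.4056 = 1.4056 bits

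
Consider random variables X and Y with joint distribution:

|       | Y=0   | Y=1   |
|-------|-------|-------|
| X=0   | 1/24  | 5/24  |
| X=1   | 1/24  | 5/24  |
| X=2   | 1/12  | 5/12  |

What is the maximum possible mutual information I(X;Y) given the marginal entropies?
The upper bound on mutual information is I(X;Y) ≤ min(H(X), H(Y)).

Marginal P(X) (row sums):
  P(X=0) = 1/24 + 5/24 = 1/4
  P(X=1) = 1/24 + 5/24 = 1/4
  P(X=2) = 1/12 + 5/12 = 1/2
Marginal P(Y) (column sums):
  P(Y=0) = 1/24 + 1/24 + 1/12 = 1/6
  P(Y=1) = 5/24 + 5/24 + 5/12 = 5/6

H(X) = -[(1/4)·log₂(1/4) + (1/4)·log₂(1/4) + (1/2)·log₂(1/2)]
  = 0.5000 + 0.5000 + 0.5000
  = 1.5000 bits
H(Y) = -[(1/6)·log₂(1/6) + (5/6)·log₂(5/6)]
  = 0.4308 + 0.2192
  = 0.6500 bits

Maximum possible I(X;Y) = min(1.5000, 0.6500) = 0.6500 bits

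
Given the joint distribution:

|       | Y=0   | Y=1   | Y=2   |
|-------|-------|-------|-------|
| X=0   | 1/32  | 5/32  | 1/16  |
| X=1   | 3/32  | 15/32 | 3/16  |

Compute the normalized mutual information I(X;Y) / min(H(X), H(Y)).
Marginal P(X) (row sums):
  P(X=0) = 1/32 + 5/32 + 1/16 = 1/4
  P(X=1) = 3/32 + 15/32 + 3/16 = 3/4
Marginal P(Y) (column sums):
  P(Y=0) = 1/32 + 3/32 = 1/8
  P(Y=1) = 5/32 + 15/32 = 5/8
  P(Y=2) = 1/16 + 3/16 = 1/4

H(X) = -[(1/4)·log₂(1/4) + (3/4)·log₂(3/4)]
  = 0.5000 + 0.3113
  = 0.8113 bits
H(Y) = -[(1/8)·log₂(1/8) + (5/8)·log₂(5/8) + (1/4)·log₂(1/4)]
  = 0.3750 + 0.4238 + 0.5000
  = 1.2988 bits
H(X,Y) = -[(1/32)·log₂(1/32) + (5/32)·log₂(5/32) + (1/16)·log₂(1/16) + (3/32)·log₂(3/32) + (15/32)·log₂(15/32) + (3/16)·log₂(3/16)]
  = 0.1563 + 0.4184 + 0.2500 + 0.3202 + 0.5124 + 0.4528
  = 2.1101 bits

I(X;Y) = H(X) + H(Y) - H(X,Y)
  = 0.8113 + 1.2988 - 2.1101
  = 0.0000 bits

min(H(X), H(Y)) = min(0.8113, 1.2988) = 0.8113 bits
Normalized MI = 0.0000 / 0.8113 = 0.0000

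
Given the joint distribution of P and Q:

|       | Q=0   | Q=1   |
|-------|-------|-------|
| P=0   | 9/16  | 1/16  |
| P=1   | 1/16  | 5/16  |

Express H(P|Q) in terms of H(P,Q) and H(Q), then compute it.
H(P|Q) = H(P,Q) - H(Q)

Marginal P(Q) (column sums):
  P(Q=0) = 9/16 + 1/16 = 5/8
  P(Q=1) = 1/16 + 5/16 = 3/8

H(P,Q) = -[(9/16)·log₂(9/16) + (1/16)·log₂(1/16) + (1/16)·log₂(1/16) + (5/16)·log₂(5/16)]
  = 0.4669 + 0.2500 + 0.2500 + 0.5244
  = 1.4913 bits
H(Q) = -[(5/8)·log₂(5/8) + (3/8)·log₂(3/8)]
  = 0.4238 + 0.5306
  = 0.9544 bits

H(P|Q) = 1.4913 - 0.9544 = 0.5369 bits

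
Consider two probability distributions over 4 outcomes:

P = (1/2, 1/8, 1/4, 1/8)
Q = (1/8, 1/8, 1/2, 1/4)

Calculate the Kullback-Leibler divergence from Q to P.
D(P||Q) = Σ P(i) log₂(P(i)/Q(i))
  i=0: (1/2) × log₂((1/2)/(1/8)) = (1/2) × log₂(4) = 1.0000
  i=1: (1/8) × log₂((1/8)/(1/8)) = (1/8) × log₂(1) = 0.0000
  i=2: (1/4) × log₂((1/4)/(1/2)) = (1/4) × log₂(1/2) = -0.2500
  i=3: (1/8) × log₂((1/8)/(1/4)) = (1/8) × log₂(1/2) = -0.1250
D(P||Q) = 1.0000 + 0.0000 - 0.2500 - 0.1250
  = 0.6250 bits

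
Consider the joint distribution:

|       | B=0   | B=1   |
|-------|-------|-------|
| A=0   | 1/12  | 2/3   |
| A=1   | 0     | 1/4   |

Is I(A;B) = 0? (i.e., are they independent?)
Marginal P(A) (row sums):
  P(A=0) = 1/12 + 2/3 = 3/4
  P(A=1) = 0 + 1/4 = 1/4
Marginal P(B) (column sums):
  P(B=0) = 1/12 + 0 = 1/12
  P(B=1) = 2/3 + 1/4 = 11/12

A and B are independent iff P(A=i,B=j) = P(A=i)·P(B=j) for every cell.
  P(A=0)·P(B=0) = 3/4 × 1/12 = 1/16, but P(A=0,B=0) = 1/12 ✗

No, A and B are not independent. Quantitatively, I(A;B) > 0:

H(A) = -[(3/4)·log₂(3/4) + (1/4)·log₂(1/4)]
  = 0.3113 + 0.5000
  = 0.8113 bits
H(B) = -[(1/12)·log₂(1/12) + (11/12)·log₂(11/12)]
  = 0.2987 + 0.1151
  = 0.4138 bits
H(A,B) = -[(1/12)·log₂(1/12) + (2/3)·log₂(2/3) + (1/4)·log₂(1/4)]
  = 0.2987 + 0.3900 + 0.5000
  = 1.1887 bits
I(A;B) = H(A) + H(B) - H(A,B) = 0.8113 + 0.4138 - 1.1887 = 0.0364 bits > 0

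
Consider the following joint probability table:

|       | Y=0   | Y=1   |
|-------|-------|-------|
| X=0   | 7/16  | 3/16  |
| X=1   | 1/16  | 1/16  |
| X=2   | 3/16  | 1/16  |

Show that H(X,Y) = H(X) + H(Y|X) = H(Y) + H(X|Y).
Marginal P(X) (row sums):
  P(X=0) = 7/16 + 3/16 = 5/8
  P(X=1) = 1/16 + 1/16 = 1/8
  P(X=2) = 3/16 + 1/16 = 1/4
Marginal P(Y) (column sums):
  P(Y=0) = 7/16 + 1/16 + 3/16 = 11/16
  P(Y=1) = 3/16 + 1/16 + 1/16 = 5/16

Decomposition 1: H(X) + H(Y|X)
H(X) = -[(5/8)·log₂(5/8) + (1/8)·log₂(1/8) + (1/4)·log₂(1/4)]
  = 0.4238 + 0.3750 + 0.5000
  = 1.2988 bits
H(Y|X) = -Σ P(X,Y)·log₂ P(Y|X), where P(Y|X) = P(X,Y) / P(X)
  (X=0,Y=0): P(Y|X) = (7/16)/(5/8) = 7/10;  -(7/16)·log₂(7/10) = 0.2251
  (X=0,Y=1): P(Y|X) = (3/16)/(5/8) = 3/10;  -(3/16)·log₂(3/10) = 0.3257
  (X=1,Y=0): P(Y|X) = (1/16)/(1/8) = 1/2;  -(1/16)·log₂(1/2) = 0.0625
  (X=1,Y=1): P(Y|X) = (1/16)/(1/8) = 1/2;  -(1/16)·log₂(1/2) = 0.0625
  (X=2,Y=0): P(Y|X) = (3/16)/(1/4) = 3/4;  -(3/16)·log₂(3/4) = 0.0778
  (X=2,Y=1): P(Y|X) = (1/16)/(1/4) = 1/4;  -(1/16)·log₂(1/4) = 0.1250
H(Y|X) = 0.2251 + 0.3257 + 0.0625 + 0.0625 + 0.0778 + 0.1250
  = 0.8786 bits
H(X) + H(Y|X) = 1.2988 + 0.8786 = 2.1774 bits

Decomposition 2: H(Y) + H(X|Y)
H(Y) = -[(11/16)·log₂(11/16) + (5/16)·log₂(5/16)]
  = 0.3716 + 0.5244
  = 0.8960 bits
H(X|Y) = -Σ P(X,Y)·log₂ P(X|Y), where P(X|Y) = P(X,Y) / P(Y)
  (X=0,Y=0): P(X|Y) = (7/16)/(11/16) = 7/11;  -(7/16)·log₂(7/11) = 0.2853
  (X=0,Y=1): P(X|Y) = (3/16)/(5/16) = 3/5;  -(3/16)·log₂(3/5) = 0.1382
  (X=1,Y=0): P(X|Y) = (1/16)/(11/16) = 1/11;  -(1/16)·log₂(1/11) = 0.2162
  (X=1,Y=1): P(X|Y) = (1/16)/(5/16) = 1/5;  -(1/16)·log₂(1/5) = 0.1451
  (X=2,Y=0): P(X|Y) = (3/16)/(11/16) = 3/11;  -(3/16)·log₂(3/11) = 0.3515
  (X=2,Y=1): P(X|Y) = (1/16)/(5/16) = 1/5;  -(1/16)·log₂(1/5) = 0.1451
H(X|Y) = 0.2853 + 0.1382 + 0.2162 + 0.1451 + 0.3515 + 0.1451
  = 1.2814 bits
H(Y) + H(X|Y) = 0.8960 + 1.2814 = 2.1774 bits

Direct computation of the joint entropy:
H(X,Y) = -[(7/16)·log₂(7/16) + (3/16)·log₂(3/16) + (1/16)·log₂(1/16) + (1/16)·log₂(1/16) + (3/16)·log₂(3/16) + (1/16)·log₂(1/16)]
  = 0.5218 + 0.4528 + 0.2500 + 0.2500 + 0.4528 + 0.2500
  = 2.1774 bits

All three agree: H(X,Y) = 2.1774 bits ✓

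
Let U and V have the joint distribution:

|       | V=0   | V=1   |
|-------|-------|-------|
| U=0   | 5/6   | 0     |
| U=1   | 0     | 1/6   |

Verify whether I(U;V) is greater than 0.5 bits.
Marginal P(U) (row sums):
  P(U=0) = 5/6 + 0 = 5/6
  P(U=1) = 0 + 1/6 = 1/6
Marginal P(V) (column sums):
  P(V=0) = 5/6 + 0 = 5/6
  P(V=1) = 0 + 1/6 = 1/6

H(U) = -[(5/6)·log₂(5/6) + (1/6)·log₂(1/6)]
  = 0.2192 + 0.4308
  = 0.6500 bits
H(V) = -[(5/6)·log₂(5/6) + (1/6)·log₂(1/6)]
  = 0.2192 + 0.4308
  = 0.6500 bits
H(U,V) = -[(5/6)·log₂(5/6) + (1/6)·log₂(1/6)]
  = 0.2192 + 0.4308
  = 0.6500 bits

I(U;V) = H(U) + H(V) - H(U,V)
  = 0.6500 + 0.6500 - 0.6500
  = 0.6500 bits

Yes. I(U;V) = 0.6500 bits, which is > 0.5 bits.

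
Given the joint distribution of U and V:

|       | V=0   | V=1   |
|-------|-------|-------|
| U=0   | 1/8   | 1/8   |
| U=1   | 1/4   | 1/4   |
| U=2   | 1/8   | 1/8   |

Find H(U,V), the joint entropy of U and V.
H(U,V) = -Σ P(U,V) log₂ P(U,V), summed over the non-zero cells:
H(U,V) = -[(1/8)·log₂(1/8) + (1/8)·log₂(1/8) + (1/4)·log₂(1/4) + (1/4)·log₂(1/4) + (1/8)·log₂(1/8) + (1/8)·log₂(1/8)]
  = 0.3750 + 0.3750 + 0.5000 + 0.5000 + 0.3750 + 0.3750
  = 2.5000 bits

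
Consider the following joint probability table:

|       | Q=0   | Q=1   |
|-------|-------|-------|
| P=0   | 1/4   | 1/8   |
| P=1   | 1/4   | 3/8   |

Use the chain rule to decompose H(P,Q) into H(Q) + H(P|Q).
By the chain rule: H(P,Q) = H(Q) + H(P|Q)

Marginal P(Q) (column sums):
  P(Q=0) = 1/4 + 1/4 = 1/2
  P(Q=1) = 1/8 + 3/8 = 1/2
H(Q) = -[(1/2)·log₂(1/2) + (1/2)·log₂(1/2)]
  = 0.5000 + 0.5000
  = 1.0000 bits
H(P|Q) = -Σ P(P,Q)·log₂ P(P|Q), where P(P|Q) = P(P,Q) / P(Q)
  (P=0,Q=0): P(P|Q) = (1/4)/(1/2) = 1/2;  -(1/4)·log₂(1/2) = 0.2500
  (P=0,Q=1): P(P|Q) = (1/8)/(1/2) = 1/4;  -(1/8)·log₂(1/4) = 0.2500
  (P=1,Q=0): P(P|Q) = (1/4)/(1/2) = 1/2;  -(1/4)·log₂(1/2) = 0.2500
  (P=1,Q=1): P(P|Q) = (3/8)/(1/2) = 3/4;  -(3/8)·log₂(3/4) = 0.1556
H(P|Q) = 0.2500 + 0.2500 + 0.2500 + 0.1556
  = 0.9056 bits

H(P,Q) = H(Q) + H(P|Q) = 1.0000 + 0.9056 = 1.9056 bits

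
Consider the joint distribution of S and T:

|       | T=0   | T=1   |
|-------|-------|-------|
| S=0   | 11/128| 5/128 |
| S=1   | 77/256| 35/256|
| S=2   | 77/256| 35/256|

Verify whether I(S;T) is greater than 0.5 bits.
Marginal P(S) (row sums):
  P(S=0) = 11/128 + 5/128 = 1/8
  P(S=1) = 77/256 + 35/256 = 7/16
  P(S=2) = 77/256 + 35/256 = 7/16
Marginal P(T) (column sums):
  P(T=0) = 11/128 + 77/256 + 77/256 = 11/16
  P(T=1) = 5/128 + 35/256 + 35/256 = 5/16

H(S) = -[(1/8)·log₂(1/8) + (7/16)·log₂(7/16) + (7/16)·log₂(7/16)]
  = 0.3750 + 0.5218 + 0.5218
  = 1.4186 bits
H(T) = -[(11/16)·log₂(11/16) + (5/16)·log₂(5/16)]
  = 0.3716 + 0.5244
  = 0.8960 bits
H(S,T) = -[(11/128)·log₂(11/128) + (5/128)·log₂(5/128) + (77/256)·log₂(77/256) + (35/256)·log₂(35/256) + (77/256)·log₂(77/256) + (35/256)·log₂(35/256)]
  = 0.3043 + 0.1827 + 0.5213 + 0.3925 + 0.5213 + 0.3925
  = 2.3146 bits

I(S;T) = H(S) + H(T) - H(S,T)
  = 1.4186 + 0.8960 - 2.3146
  = 0.0000 bits

No. I(S;T) = 0.0000 bits, which is ≤ 0.5 bits.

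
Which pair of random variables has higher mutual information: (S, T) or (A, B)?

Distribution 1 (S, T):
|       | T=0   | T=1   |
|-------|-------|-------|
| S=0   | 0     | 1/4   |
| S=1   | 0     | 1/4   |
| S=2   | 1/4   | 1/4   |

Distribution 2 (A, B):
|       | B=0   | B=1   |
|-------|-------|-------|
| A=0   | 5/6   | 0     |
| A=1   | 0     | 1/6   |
Distribution 1 (S, T):
Marginal P(S) (row sums):
  P(S=0) = 0 + 1/4 = 1/4
  P(S=1) = 0 + 1/4 = 1/4
  P(S=2) = 1/4 + 1/4 = 1/2
Marginal P(T) (column sums):
  P(T=0) = 0 + 0 + 1/4 = 1/4
  P(T=1) = 1/4 + 1/4 + 1/4 = 3/4

H(S) = -[(1/4)·log₂(1/4) + (1/4)·log₂(1/4) + (1/2)·log₂(1/2)]
  = 0.5000 + 0.5000 + 0.5000
  = 1.5000 bits
H(T) = -[(1/4)·log₂(1/4) + (3/4)·log₂(3/4)]
  = 0.5000 + 0.3113
  = 0.8113 bits
H(S,T) = -[(1/4)·log₂(1/4) + (1/4)·log₂(1/4) + (1/4)·log₂(1/4) + (1/4)·log₂(1/4)]
  = 0.5000 + 0.5000 + 0.5000 + 0.5000
  = 2.0000 bits

I(S;T) = H(S) + H(T) - H(S,T)
  = 1.5000 + 0.8113 - 2.0000
  = 0.3113 bits

Distribution 2 (A, B):
Marginal P(A) (row sums):
  P(A=0) = 5/6 + 0 = 5/6
  P(A=1) = 0 + 1/6 = 1/6
Marginal P(B) (column sums):
  P(B=0) = 5/6 + 0 = 5/6
  P(B=1) = 0 + 1/6 = 1/6

H(A) = -[(5/6)·log₂(5/6) + (1/6)·log₂(1/6)]
  = 0.2192 + 0.4308
  = 0.6500 bits
H(B) = -[(5/6)·log₂(5/6) + (1/6)·log₂(1/6)]
  = 0.2192 + 0.4308
  = 0.6500 bits
H(A,B) = -[(5/6)·log₂(5/6) + (1/6)·log₂(1/6)]
  = 0.2192 + 0.4308
  = 0.6500 bits

I(A;B) = H(A) + H(B) - H(A,B)
  = 0.6500 + 0.6500 - 0.6500
  = 0.6500 bits

I(A;B) = 0.6500 bits > I(S;T) = 0.3113 bits, so (A, B) has the higher mutual information (stronger dependence).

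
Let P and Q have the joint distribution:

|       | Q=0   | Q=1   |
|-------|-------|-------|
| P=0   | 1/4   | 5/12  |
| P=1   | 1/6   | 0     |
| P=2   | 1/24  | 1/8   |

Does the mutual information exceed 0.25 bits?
Marginal P(P) (row sums):
  P(P=0) = 1/4 + 5/12 = 2/3
  P(P=1) = 1/6 + 0 = 1/6
  P(P=2) = 1/24 + 1/8 = 1/6
Marginal P(Q) (column sums):
  P(Q=0) = 1/4 + 1/6 + 1/24 = 11/24
  P(Q=1) = 5/12 + 0 + 1/8 = 13/24

H(P) = -[(2/3)·log₂(2/3) + (1/6)·log₂(1/6) + (1/6)·log₂(1/6)]
  = 0.3900 + 0.4308 + 0.4308
  = 1.2516 bits
H(Q) = -[(11/24)·log₂(11/24) + (13/24)·log₂(13/24)]
  = 0.5159 + 0.4791
  = 0.9950 bits
H(P,Q) = -[(1/4)·log₂(1/4) + (5/12)·log₂(5/12) + (1/6)·log₂(1/6) + (1/24)·log₂(1/24) + (1/8)·log₂(1/8)]
  = 0.5000 + 0.5263 + 0.4308 + 0.1910 + 0.3750
  = 2.0231 bits

I(P;Q) = H(P) + H(Q) - H(P,Q)
  = 1.2516 + 0.9950 - 2.0231
  = 0.2235 bits

No. I(P;Q) = 0.2235 bits, which is ≤ 0.25 bits.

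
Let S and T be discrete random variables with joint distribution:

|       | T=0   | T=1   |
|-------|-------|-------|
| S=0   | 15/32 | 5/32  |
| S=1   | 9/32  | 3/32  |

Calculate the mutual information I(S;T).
Marginal P(S) (row sums):
  P(S=0) = 15/32 + 5/32 = 5/8
  P(S=1) = 9/32 + 3/32 = 3/8
Marginal P(T) (column sums):
  P(T=0) = 15/32 + 9/32 = 3/4
  P(T=1) = 5/32 + 3/32 = 1/4

H(S) = -[(5/8)·log₂(5/8) + (3/8)·log₂(3/8)]
  = 0.4238 + 0.5306
  = 0.9544 bits
H(T) = -[(3/4)·log₂(3/4) + (1/4)·log₂(1/4)]
  = 0.3113 + 0.5000
  = 0.8113 bits
H(S,T) = -[(15/32)·log₂(15/32) + (5/32)·log₂(5/32) + (9/32)·log₂(9/32) + (3/32)·log₂(3/32)]
  = 0.5124 + 0.4184 + 0.5147 + 0.3202
  = 1.7657 bits

I(S;T) = H(S) + H(T) - H(S,T)
  = 0.9544 + 0.8113 - 1.7657
  = 0.0000 bits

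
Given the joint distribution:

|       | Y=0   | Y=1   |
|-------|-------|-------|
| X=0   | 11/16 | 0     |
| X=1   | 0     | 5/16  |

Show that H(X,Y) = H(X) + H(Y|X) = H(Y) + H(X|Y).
Marginal P(X) (row sums):
  P(X=0) = 11/16 + 0 = 11/16
  P(X=1) = 0 + 5/16 = 5/16
Marginal P(Y) (column sums):
  P(Y=0) = 11/16 + 0 = 11/16
  P(Y=1) = 0 + 5/16 = 5/16

Decomposition 1: H(X) + H(Y|X)
H(X) = -[(11/16)·log₂(11/16) + (5/16)·log₂(5/16)]
  = 0.3716 + 0.5244
  = 0.8960 bits
H(Y|X) = -Σ P(X,Y)·log₂ P(Y|X), where P(Y|X) = P(X,Y) / P(X)
  (cells with P(X,Y) = 0 contribute 0)
  (X=0,Y=0): P(Y|X) = (11/16)/(11/16) = 1;  -(11/16)·log₂(1) = 0.0000
  (X=1,Y=1): P(Y|X) = (5/16)/(5/16) = 1;  -(5/16)·log₂(1) = 0.0000
H(Y|X) = 0.0000 + 0.0000
  = 0.0000 bits
H(X) + H(Y|X) = 0.8960 + 0.0000 = 0.8960 bits

Decomposition 2: H(Y) + H(X|Y)
H(Y) = -[(11/16)·log₂(11/16) + (5/16)·log₂(5/16)]
  = 0.3716 + 0.5244
  = 0.8960 bits
H(X|Y) = -Σ P(X,Y)·log₂ P(X|Y), where P(X|Y) = P(X,Y) / P(Y)
  (cells with P(X,Y) = 0 contribute 0)
  (X=0,Y=0): P(X|Y) = (11/16)/(11/16) = 1;  -(11/16)·log₂(1) = 0.0000
  (X=1,Y=1): P(X|Y) = (5/16)/(5/16) = 1;  -(5/16)·log₂(1) = 0.0000
H(X|Y) = 0.0000 + 0.0000
  = 0.0000 bits
H(Y) + H(X|Y) = 0.8960 + 0.0000 = 0.8960 bits

Direct computation of the joint entropy:
H(X,Y) = -[(11/16)·log₂(11/16) + (5/16)·log₂(5/16)]
  = 0.3716 + 0.5244
  = 0.8960 bits

All three agree: H(X,Y) = 0.8960 bits ✓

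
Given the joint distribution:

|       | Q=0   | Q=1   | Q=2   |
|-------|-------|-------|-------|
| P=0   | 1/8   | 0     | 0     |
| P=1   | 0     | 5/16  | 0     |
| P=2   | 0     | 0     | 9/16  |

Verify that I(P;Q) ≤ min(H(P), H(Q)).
Marginal P(P) (row sums):
  P(P=0) = 1/8 + 0 + 0 = 1/8
  P(P=1) = 0 + 5/16 + 0 = 5/16
  P(P=2) = 0 + 0 + 9/16 = 9/16
Marginal P(Q) (column sums):
  P(Q=0) = 1/8 + 0 + 0 = 1/8
  P(Q=1) = 0 + 5/16 + 0 = 5/16
  P(Q=2) = 0 + 0 + 9/16 = 9/16

H(P) = -[(1/8)·log₂(1/8) + (5/16)·log₂(5/16) + (9/16)·log₂(9/16)]
  = 0.3750 + 0.5244 + 0.4669
  = 1.3663 bits
H(Q) = -[(1/8)·log₂(1/8) + (5/16)·log₂(5/16) + (9/16)·log₂(9/16)]
  = 0.3750 + 0.5244 + 0.4669
  = 1.3663 bits
H(P,Q) = -[(1/8)·log₂(1/8) + (5/16)·log₂(5/16) + (9/16)·log₂(9/16)]
  = 0.3750 + 0.5244 + 0.4669
  = 1.3663 bits

I(P;Q) = H(P) + H(Q) - H(P,Q)
  = 1.3663 + 1.3663 - 1.3663
  = 1.3663 bits

min(H(P), H(Q)) = min(1.3663, 1.3663) = 1.3663 bits
Since 1.3663 ≤ 1.3663, the bound is satisfied ✓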